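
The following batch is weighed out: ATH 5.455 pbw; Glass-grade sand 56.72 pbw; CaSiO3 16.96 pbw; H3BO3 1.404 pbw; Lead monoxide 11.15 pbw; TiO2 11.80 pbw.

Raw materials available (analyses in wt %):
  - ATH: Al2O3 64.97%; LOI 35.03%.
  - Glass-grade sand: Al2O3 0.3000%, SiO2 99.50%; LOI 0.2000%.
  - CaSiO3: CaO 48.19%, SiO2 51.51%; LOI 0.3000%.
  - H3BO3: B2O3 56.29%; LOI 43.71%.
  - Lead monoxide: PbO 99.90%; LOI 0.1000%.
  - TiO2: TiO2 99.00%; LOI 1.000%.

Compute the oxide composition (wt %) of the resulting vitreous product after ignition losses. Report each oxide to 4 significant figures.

Values along the way are displayed rounded to 4 significant digits when written out; the whole derivation keeps exact precision from start to finish; every reported number carries a single rounding; all derived quantities are re-derived from the weighed amounts on 100.7 pbw of glass at full precision (the six compositions, ignition loss, yield, glass mass, the totals), exactly as printed in the problem or the answer.
Per-oxide mass from batch:
  CaO: 16.96·0.4819 = 8.173 pbw
  PbO: 11.15·0.9990 = 11.14 pbw
  TiO2: 11.80·0.9900 = 11.68 pbw
  B2O3: 1.404·0.5629 = 0.7903 pbw
  Al2O3: 5.455·0.6497 + 56.72·0.003000 = 3.714 pbw
  SiO2: 56.72·0.9950 + 16.96·0.5151 = 65.17 pbw
LOI: 5.455·0.3503 + 56.72·0.002000 + 16.96·0.003000 + 1.404·0.4371 + 11.15·0.001000 + 11.80·0.01000 = 2.818 pbw
Glass = total batch minus LOI = 103.5 − 2.818 = 100.7 pbw (matching Σ of the oxides)
percent share: oxide ÷ glass, ×100

Glass mass = 100.7 pbw (batch 103.5 − LOI 2.818).
Composition: CaO 8.119%, PbO 11.06%, TiO2 11.60%, B2O3 0.7850%, Al2O3 3.690%, SiO2 64.74%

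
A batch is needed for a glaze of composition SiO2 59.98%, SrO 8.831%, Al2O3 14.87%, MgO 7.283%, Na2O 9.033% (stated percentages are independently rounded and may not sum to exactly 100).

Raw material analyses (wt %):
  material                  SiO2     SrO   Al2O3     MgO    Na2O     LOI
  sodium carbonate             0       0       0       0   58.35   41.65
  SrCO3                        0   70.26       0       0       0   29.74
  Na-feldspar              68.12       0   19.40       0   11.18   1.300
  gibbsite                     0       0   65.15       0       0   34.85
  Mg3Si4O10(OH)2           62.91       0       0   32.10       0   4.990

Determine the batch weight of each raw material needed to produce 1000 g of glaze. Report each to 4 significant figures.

The whole derivation carries exact precision end to end. Mid-chain values are printed, rounded to four significant digits, at each printed step — every reported result is rounded only once — all derived quantities are rebuilt at full precision (LOI, totals, yield, net glass mass, five oxide percentages) from the weighed amounts per 1000 g of glass as quoted within question or answer.
Oxide-by-oxide targets in 1000 g glaze:
  SiO2: 59.98% × 1000 = 599.8 g
  SrO: 8.831% × 1000 = 88.31 g
  Al2O3: 14.87% × 1000 = 148.7 g
  MgO: 7.283% × 1000 = 72.83 g
  Na2O: 9.033% × 1000 = 90.33 g
Balance tally, oxide-wise, given the weights on record, against the basis in use (sum by sum, the targets are met net of answer rounding effects):
  SiO2: 671.0·0.6812 + 226.9·0.6291 = 599.8 g (target 599.8 g)
  SrO: 125.7·0.7026 = 88.32 g (target 88.31 g)
  Al2O3: 671.0·0.1940 + 28.44·0.6515 = 148.7 g (target 148.7 g)
  MgO: 226.9·0.3210 = 72.83 g (target 72.83 g)
  Na2O: 26.25·0.5835 + 671.0·0.1118 = 90.33 g (target 90.33 g)
The glass-mass cross-check: net batch after ignition = 1000 g (per-oxide target masses sum to 1000 g; with the basis standing at 1000 g — gaps are rounding artifacts).
Adding the batch up: Σ batch = 1078 g; ignition loss, Σ(batch × LOI) = 78.27 g; glass ÷ batch gives a yield of 92.74%.

Batch per 1000 g glaze:
  sodium carbonate: 26.25 g
  SrCO3: 125.7 g
  Na-feldspar: 671.0 g
  gibbsite: 28.44 g
  Mg3Si4O10(OH)2: 226.9 g
Total batch = 1078 g; LOI loss = 78.27 g; yield = 92.74%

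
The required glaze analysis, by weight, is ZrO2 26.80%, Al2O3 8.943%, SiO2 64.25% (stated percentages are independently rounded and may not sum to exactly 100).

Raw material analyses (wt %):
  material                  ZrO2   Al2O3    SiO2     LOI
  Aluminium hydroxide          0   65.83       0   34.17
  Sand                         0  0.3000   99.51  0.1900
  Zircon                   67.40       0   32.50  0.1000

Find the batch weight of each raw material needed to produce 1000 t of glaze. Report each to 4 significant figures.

In-progress results are displayed (rounded to four significant figures) in the working. All arithmetic keeps full precision from start to finish — each reported result sees exactly one rounding — derived quantities, including yield, ignition loss, the totals, glass mass, the three compositions, are computed starting from the weights per 1000 t of glass at full precision, as written in the problem or the answer.
Oxide-by-oxide targets in 1000 t glaze:
  ZrO2: 26.80% × 1000 = 268.0 t
  Al2O3: 8.943% × 1000 = 89.43 t
  SiO2: 64.25% × 1000 = 642.5 t
Balance tally, oxide-wise, from the weights as reported, relative to the basis at hand (each sum matches its target mass given rounding of the digits):
  ZrO2: 397.6·0.6740 = 268.0 t (target 268.0 t)
  Al2O3: 133.5·0.6583 + 515.8·0.003000 = 89.43 t (target 89.43 t)
  SiO2: 515.8·0.9951 + 397.6·0.3250 = 642.5 t (target 642.5 t)
The glass-mass cross-check: total batch − LOI = 999.9 t (oxide target masses add up to 999.9 t; basis as stated: 1000 t — a pure rounding effect).
Batch total: Σ batch = 1047 t; loss to ignition Σ batch·LOI = 46.99 t; yield: glass divided by total = 95.51%.

Batch per 1000 t glaze:
  Aluminium hydroxide: 133.5 t
  Sand: 515.8 t
  Zircon: 397.6 t
Total batch = 1047 t; LOI loss = 46.99 t; yield = 95.51%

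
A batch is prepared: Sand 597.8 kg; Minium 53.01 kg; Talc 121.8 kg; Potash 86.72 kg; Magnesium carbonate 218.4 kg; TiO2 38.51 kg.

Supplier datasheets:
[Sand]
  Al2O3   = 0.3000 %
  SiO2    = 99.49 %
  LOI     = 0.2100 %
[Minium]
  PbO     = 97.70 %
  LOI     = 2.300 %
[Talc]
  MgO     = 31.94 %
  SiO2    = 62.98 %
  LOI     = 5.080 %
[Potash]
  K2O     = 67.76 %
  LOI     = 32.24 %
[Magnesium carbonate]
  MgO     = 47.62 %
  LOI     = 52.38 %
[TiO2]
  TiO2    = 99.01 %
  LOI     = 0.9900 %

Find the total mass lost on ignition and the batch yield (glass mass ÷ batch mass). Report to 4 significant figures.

The intermediate values are printed with 4-significant-digit rounding in the working; all arithmetic carries full float precision through every step; each reported figure is rounded a single time — all derived quantities are computed in exact precision (net glass mass, the six compositions, LOI, the yield, totals) from the weighed amounts on 964.8 kg of glass as they appear in the problem or the answer.
LOI of each material in turn:
  Sand: 597.8 × 0.002100 = 1.255 kg
  Minium: 53.01 × 0.02300 = 1.219 kg
  Talc: 121.8 × 0.05080 = 6.187 kg
  Potash: 86.72 × 0.3224 = 27.96 kg
  Magnesium carbonate: 218.4 × 0.5238 = 114.4 kg
  TiO2: 38.51 × 0.009900 = 0.3812 kg
Total LOI = 151.4 kg
Glass = batch − LOI = 1116 − 151.4 = 964.8 kg

LOI loss = 151.4 kg; glass = 964.8 kg; yield = 86.44%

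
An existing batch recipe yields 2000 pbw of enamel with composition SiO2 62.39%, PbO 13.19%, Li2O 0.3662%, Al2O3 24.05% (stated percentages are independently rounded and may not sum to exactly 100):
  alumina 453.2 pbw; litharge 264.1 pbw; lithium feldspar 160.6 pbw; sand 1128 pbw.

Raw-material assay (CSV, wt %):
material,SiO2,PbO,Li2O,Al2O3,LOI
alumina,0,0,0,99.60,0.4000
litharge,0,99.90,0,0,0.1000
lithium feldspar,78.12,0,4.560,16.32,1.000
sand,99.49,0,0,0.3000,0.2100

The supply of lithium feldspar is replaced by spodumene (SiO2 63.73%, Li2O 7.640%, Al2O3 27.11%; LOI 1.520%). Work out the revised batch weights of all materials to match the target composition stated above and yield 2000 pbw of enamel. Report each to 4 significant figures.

All internal work holds full float precision all the way through; values along the way appear (rounded to 4 significant figures) across the worked steps. Every reported result is rounded only once; the derived quantities are recomputed at full precision (glass mass, LOI, the four compositions, yield, the totals) from the weighed amounts at 2000 pbw of glass, as quoted within question or answer.
Target oxide masses per 2000 pbw enamel:
  SiO2: 62.39% × 2000 = 1248 pbw
  PbO: 13.19% × 2000 = 263.8 pbw
  Li2O: 0.3662% × 2000 = 7.324 pbw
  Al2O3: 24.05% × 2000 = 481.0 pbw
Oxide-by-oxide audit on the weights just shown, per the basis as stated (target by target, the sums agree net of answer rounding effects):
  SiO2: 95.86·0.6373 + 1193·0.9949 = 1248 pbw (target 1248 pbw)
  PbO: 264.1·0.9990 = 263.8 pbw (target 263.8 pbw)
  Li2O: 95.86·0.07640 = 7.324 pbw (target 7.324 pbw)
  Al2O3: 453.2·0.9960 + 95.86·0.2711 + 1193·0.003000 = 481.0 pbw (target 481.0 pbw)
Glass-mass bookkeeping: total batch − LOI = 2000 pbw (the targets, summed, come to 2000 pbw; with the basis standing at 2000 pbw — differing by rounding only).
Whole-batch sum: Σ batch = 2006 pbw; ignition loss, Σ(batch × LOI) = 6.039 pbw; as yield: glass ÷ batch → 99.70%.

Revised batch per 2000 pbw enamel:
  alumina: 453.2 pbw
  litharge: 264.1 pbw
  spodumene: 95.86 pbw
  sand: 1193 pbw
Total batch = 2006 pbw; LOI loss = 6.039 pbw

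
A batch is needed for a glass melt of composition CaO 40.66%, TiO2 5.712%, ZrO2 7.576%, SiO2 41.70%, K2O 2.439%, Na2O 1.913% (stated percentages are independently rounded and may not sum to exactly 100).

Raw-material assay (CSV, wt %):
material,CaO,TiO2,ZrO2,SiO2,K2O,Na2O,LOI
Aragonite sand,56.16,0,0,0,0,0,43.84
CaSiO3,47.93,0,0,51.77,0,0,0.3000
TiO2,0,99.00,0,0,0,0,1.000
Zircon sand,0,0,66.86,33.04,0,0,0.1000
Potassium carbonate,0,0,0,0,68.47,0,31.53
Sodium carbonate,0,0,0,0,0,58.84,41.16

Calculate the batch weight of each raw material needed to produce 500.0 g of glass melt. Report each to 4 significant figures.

Batch per 500.0 g glass melt:
  Aragonite sand: 49.14 g
  CaSiO3: 366.6 g
  TiO2: 28.85 g
  Zircon sand: 56.66 g
  Potassium carbonate: 17.81 g
  Sodium carbonate: 16.26 g
Total batch = 535.3 g; LOI loss = 35.30 g; yield = 93.41%

Mid-chain values are rounded to 4 significant digits when quoted. The whole derivation holds full precision through every step — every reported value takes exactly one rounding. All derived quantities (net glass mass, six oxide percentages, the yield, LOI, totals) are rebuilt starting from the weights per 500.0 g of glass in full float precision exactly as printed in question or answer.
Per-oxide target masses for 500.0 g glass melt:
  CaO: 40.66% × 500.0 = 203.3 g
  TiO2: 5.712% × 500.0 = 28.56 g
  ZrO2: 7.576% × 500.0 = 37.88 g
  SiO2: 41.70% × 500.0 = 208.5 g
  K2O: 2.439% × 500.0 = 12.20 g
  Na2O: 1.913% × 500.0 = 9.565 g
Balance tally, oxide-wise, from the weights as reported, against the basis in use (sum by sum, the targets are met up to rounding of the answer):
  CaO: 49.14·0.5616 + 366.6·0.4793 = 203.3 g (target 203.3 g)
  TiO2: 28.85·0.9900 = 28.56 g (target 28.56 g)
  ZrO2: 56.66·0.6686 = 37.88 g (target 37.88 g)
  SiO2: 366.6·0.5177 + 56.66·0.3304 = 208.5 g (target 208.5 g)
  K2O: 17.81·0.6847 = 12.19 g (target 12.20 g)
  Na2O: 16.26·0.5884 = 9.567 g (target 9.565 g)
Consistency of the glass mass: whole batch net of LOI = 500.0 g (targets for the oxides total 500.0 g; stated basis 500.0 g — rounding explains the deltas).
Adding the batch up: Σ batch = 535.3 g; LOI removed, Σ of batch·LOI: 35.30 g; yield = glass ÷ total batch = 93.41%.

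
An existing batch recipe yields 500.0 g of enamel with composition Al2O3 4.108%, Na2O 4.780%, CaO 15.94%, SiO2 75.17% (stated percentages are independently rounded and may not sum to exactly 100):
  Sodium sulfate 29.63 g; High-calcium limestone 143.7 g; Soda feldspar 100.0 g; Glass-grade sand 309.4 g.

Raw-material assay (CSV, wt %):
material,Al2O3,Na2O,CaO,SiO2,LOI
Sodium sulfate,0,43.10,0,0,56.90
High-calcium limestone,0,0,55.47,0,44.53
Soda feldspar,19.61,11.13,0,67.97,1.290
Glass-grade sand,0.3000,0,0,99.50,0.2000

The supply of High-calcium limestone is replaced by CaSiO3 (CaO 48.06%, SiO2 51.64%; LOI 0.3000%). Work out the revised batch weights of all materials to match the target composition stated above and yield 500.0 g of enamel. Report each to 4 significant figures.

Each numeric step carries full precision throughout — intermediates are displayed rounded off to 4 significant figures in the working. Each reported figure is rounded exactly once — derived quantities (the four compositions, glass mass, ignition loss, the totals, the yield) are recomputed using the weight values per 500.0 g of glass at exact precision as written in problem or answer.
Per-oxide target masses for 500.0 g enamel:
  Al2O3: 4.108% × 500.0 = 20.54 g
  Na2O: 4.780% × 500.0 = 23.90 g
  CaO: 15.94% × 500.0 = 79.70 g
  SiO2: 75.17% × 500.0 = 375.8 g
Sums-versus-targets review on the weights just shown, on the stated basis (every target is met by its sum once rounding is allowed for):
  Al2O3: 101.3·0.1961 + 222.4·0.003000 = 20.53 g (target 20.54 g)
  Na2O: 29.28·0.4310 + 101.3·0.1113 = 23.89 g (target 23.90 g)
  CaO: 165.8·0.4806 = 79.68 g (target 79.70 g)
  SiO2: 165.8·0.5164 + 101.3·0.6797 + 222.4·0.9950 = 375.8 g (target 375.8 g)
Consistency of the glass mass: batch Σ − ignition loss = 499.9 g (oxide target masses add up to 500.0 g; versus the stated basis of 500.0 g — gaps are rounding artifacts).
Batch total: Σ batch = 518.8 g; LOI removed, Σ of batch·LOI: 18.91 g; yield: glass divided by total = 96.36%.

Revised batch per 500.0 g enamel:
  Sodium sulfate: 29.28 g
  CaSiO3: 165.8 g
  Soda feldspar: 101.3 g
  Glass-grade sand: 222.4 g
Total batch = 518.8 g; LOI loss = 18.91 g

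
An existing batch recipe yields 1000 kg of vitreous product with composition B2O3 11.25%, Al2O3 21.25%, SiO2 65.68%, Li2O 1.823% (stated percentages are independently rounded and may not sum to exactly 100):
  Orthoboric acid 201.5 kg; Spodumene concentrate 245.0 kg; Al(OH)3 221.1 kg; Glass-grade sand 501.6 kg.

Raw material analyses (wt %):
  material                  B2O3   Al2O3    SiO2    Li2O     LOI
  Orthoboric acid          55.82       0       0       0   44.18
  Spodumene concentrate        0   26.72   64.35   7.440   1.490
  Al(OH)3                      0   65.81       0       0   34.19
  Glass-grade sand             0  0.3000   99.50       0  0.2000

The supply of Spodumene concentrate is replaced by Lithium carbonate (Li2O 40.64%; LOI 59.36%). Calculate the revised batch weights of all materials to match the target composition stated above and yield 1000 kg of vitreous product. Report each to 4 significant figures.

Intermediates are shown, with 4-significant-digit rounding, between the steps — full precision is carried from start to finish. Every reported number is rounded only once — all derived quantities (the yield, ignition loss, glass mass, the totals, the four compositions) are carried from the batch weights per 1000 kg of glass in full precision, as they appear in question or answer.
Per-oxide target masses for 1000 kg vitreous product:
  B2O3: 11.25% × 1000 = 112.5 kg
  Al2O3: 21.25% × 1000 = 212.5 kg
  SiO2: 65.68% × 1000 = 656.8 kg
  Li2O: 1.823% × 1000 = 18.23 kg
A balance pass over the oxides, applying the batch weights above, for the quoted basis mass (every target is met by its sum up to rounding of the answer):
  B2O3: 201.5·0.5582 = 112.5 kg (target 112.5 kg)
  Al2O3: 319.9·0.6581 + 660.1·0.003000 = 212.5 kg (target 212.5 kg)
  SiO2: 660.1·0.9950 = 656.8 kg (target 656.8 kg)
  Li2O: 44.86·0.4064 = 18.23 kg (target 18.23 kg)
Glass-mass bookkeeping: whole batch net of LOI = 1000 kg (the Σ of target masses is 1000 kg; with the basis standing at 1000 kg — a pure rounding effect).
Summing the batch: Σ batch = 1226 kg; ignition loss, Σ(batch × LOI) = 226.3 kg; yield, glass over the total, = 81.54%.

Revised batch per 1000 kg vitreous product:
  Orthoboric acid: 201.5 kg
  Lithium carbonate: 44.86 kg
  Al(OH)3: 319.9 kg
  Glass-grade sand: 660.1 kg
Total batch = 1226 kg; LOI loss = 226.3 kg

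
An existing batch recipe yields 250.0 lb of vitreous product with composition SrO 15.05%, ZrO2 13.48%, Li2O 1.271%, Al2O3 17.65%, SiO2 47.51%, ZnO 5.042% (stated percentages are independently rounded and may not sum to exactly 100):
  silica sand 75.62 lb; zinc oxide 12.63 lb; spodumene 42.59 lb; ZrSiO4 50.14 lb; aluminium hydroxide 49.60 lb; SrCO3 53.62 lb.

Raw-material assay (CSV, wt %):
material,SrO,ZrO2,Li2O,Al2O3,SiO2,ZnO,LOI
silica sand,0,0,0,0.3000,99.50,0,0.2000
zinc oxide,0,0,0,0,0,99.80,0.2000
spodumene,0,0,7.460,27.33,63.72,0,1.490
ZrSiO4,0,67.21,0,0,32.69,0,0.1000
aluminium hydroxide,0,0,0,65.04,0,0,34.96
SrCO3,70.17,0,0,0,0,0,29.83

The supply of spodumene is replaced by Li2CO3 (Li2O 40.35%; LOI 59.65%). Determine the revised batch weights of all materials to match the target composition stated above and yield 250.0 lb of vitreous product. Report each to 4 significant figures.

The working math keeps full precision at each step; values along the way are printed rounded off to 4 significant digits as written. Exactly one rounding is applied to each reported value; the derived quantities (yield, totals, glass mass, ignition loss, six oxide percentages) are computed in full float precision using the weight values on 250.0 lb of glass, exactly as shown in the problem or the answer.
Oxide-by-oxide targets in 250.0 lb vitreous product:
  SrO: 15.05% × 250.0 = 37.62 lb
  ZrO2: 13.48% × 250.0 = 33.70 lb
  Li2O: 1.271% × 250.0 = 3.178 lb
  Al2O3: 17.65% × 250.0 = 44.12 lb
  SiO2: 47.51% × 250.0 = 118.8 lb
  ZnO: 5.042% × 250.0 = 12.60 lb
Oxide-by-oxide audit working from each reported weight, per the basis as stated (summed amounts equal target values up to rounding of the answer):
  SrO: 53.62·0.7017 = 37.63 lb (target 37.62 lb)
  ZrO2: 50.14·0.6721 = 33.70 lb (target 33.70 lb)
  Li2O: 7.875·0.4035 = 3.178 lb (target 3.178 lb)
  Al2O3: 102.9·0.003000 + 67.37·0.6504 = 44.13 lb (target 44.12 lb)
  SiO2: 102.9·0.9950 + 50.14·0.3269 = 118.8 lb (target 118.8 lb)
  ZnO: 12.63·0.9980 = 12.60 lb (target 12.60 lb)
Consistency of the glass mass: Σ batch − LOI loss = 250.0 lb (summing oxide targets gives 250.0 lb; basis as stated: 250.0 lb — any gap is answer rounding).
Summing the batch: Σ batch = 294.5 lb; loss to ignition Σ batch·LOI = 44.53 lb; yield, glass over the total, = 84.88%.

Revised batch per 250.0 lb vitreous product:
  silica sand: 102.9 lb
  zinc oxide: 12.63 lb
  Li2CO3: 7.875 lb
  ZrSiO4: 50.14 lb
  aluminium hydroxide: 67.37 lb
  SrCO3: 53.62 lb
Total batch = 294.5 lb; LOI loss = 44.53 lb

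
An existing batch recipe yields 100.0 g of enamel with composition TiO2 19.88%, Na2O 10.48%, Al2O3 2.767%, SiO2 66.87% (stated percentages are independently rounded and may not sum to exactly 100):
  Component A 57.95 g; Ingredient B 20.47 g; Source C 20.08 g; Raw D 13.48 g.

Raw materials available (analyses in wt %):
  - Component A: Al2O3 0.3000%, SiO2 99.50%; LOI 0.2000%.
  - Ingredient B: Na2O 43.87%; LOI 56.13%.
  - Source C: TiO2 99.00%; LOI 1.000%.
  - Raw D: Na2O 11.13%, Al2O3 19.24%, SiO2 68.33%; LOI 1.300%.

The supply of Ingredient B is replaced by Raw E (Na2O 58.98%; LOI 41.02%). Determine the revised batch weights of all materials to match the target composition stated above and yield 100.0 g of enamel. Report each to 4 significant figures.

Revised batch per 100.0 g enamel:
  Component A: 57.95 g
  Raw E: 15.23 g
  Source C: 20.08 g
  Raw D: 13.48 g
Total batch = 106.7 g; LOI loss = 6.739 g

Each numeric step keeps exact precision at all times — intermediates are shown, with 4-significant-digit rounding, alongside each step; each reported number is rounded once only. All derived quantities are computed from the weighed amounts on 100.0 g of glass in full float precision (the four compositions, net glass mass, the yield, totals, ignition loss) as given in the question or the answer.
Per-oxide target masses for 100.0 g enamel:
  TiO2: 19.88% × 100.0 = 19.88 g
  Na2O: 10.48% × 100.0 = 10.48 g
  Al2O3: 2.767% × 100.0 = 2.767 g
  SiO2: 66.87% × 100.0 = 66.87 g
Balance tally, oxide-wise, using the reported weights, on the stated basis (sum by sum, the targets are met given rounding of the digits):
  TiO2: 20.08·0.9900 = 19.88 g (target 19.88 g)
  Na2O: 15.23·0.5898 + 13.48·0.1113 = 10.48 g (target 10.48 g)
  Al2O3: 57.95·0.003000 + 13.48·0.1924 = 2.767 g (target 2.767 g)
  SiO2: 57.95·0.9950 + 13.48·0.6833 = 66.87 g (target 66.87 g)
The glass-mass cross-check: total charge less LOI = 100.0 g (targets for the oxides total 100.0 g; the stated basis being 100.0 g — differing by rounding only).
Total batch = Σ batch = 106.7 g; ignition loss, Σ(batch × LOI) = 6.739 g; yield, glass over the total, = 93.69%.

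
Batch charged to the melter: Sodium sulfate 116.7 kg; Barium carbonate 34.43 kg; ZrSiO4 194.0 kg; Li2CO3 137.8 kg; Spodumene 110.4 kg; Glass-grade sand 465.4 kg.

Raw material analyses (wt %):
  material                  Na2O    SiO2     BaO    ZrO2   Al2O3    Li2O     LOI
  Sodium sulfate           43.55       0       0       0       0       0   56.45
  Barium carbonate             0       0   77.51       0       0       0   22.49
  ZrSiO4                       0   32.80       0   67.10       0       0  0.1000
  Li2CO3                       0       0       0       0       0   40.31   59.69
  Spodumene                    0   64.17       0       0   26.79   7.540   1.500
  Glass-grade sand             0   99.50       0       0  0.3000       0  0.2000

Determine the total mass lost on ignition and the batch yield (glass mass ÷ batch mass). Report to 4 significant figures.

All arithmetic keeps exact precision through every step — in-progress results are displayed, with 4-significant-figure rounding, in the working — a single rounding completes every reported result. All derived quantities (ignition loss, the six compositions, the yield, the totals, net glass mass) are rebuilt in full float precision from the batch weights per 900.1 kg of glass as quoted within question or answer.
Ignition loss by material:
  Sodium sulfate: 116.7 × 0.5645 = 65.88 kg
  Barium carbonate: 34.43 × 0.2249 = 7.743 kg
  ZrSiO4: 194.0 × 0.001000 = 0.1940 kg
  Li2CO3: 137.8 × 0.5969 = 82.25 kg
  Spodumene: 110.4 × 0.01500 = 1.656 kg
  Glass-grade sand: 465.4 × 0.002000 = 0.9308 kg
Total LOI = 158.7 kg
Glass = batch − LOI = 1059 − 158.7 = 900.1 kg

LOI loss = 158.7 kg; glass = 900.1 kg; yield = 85.01%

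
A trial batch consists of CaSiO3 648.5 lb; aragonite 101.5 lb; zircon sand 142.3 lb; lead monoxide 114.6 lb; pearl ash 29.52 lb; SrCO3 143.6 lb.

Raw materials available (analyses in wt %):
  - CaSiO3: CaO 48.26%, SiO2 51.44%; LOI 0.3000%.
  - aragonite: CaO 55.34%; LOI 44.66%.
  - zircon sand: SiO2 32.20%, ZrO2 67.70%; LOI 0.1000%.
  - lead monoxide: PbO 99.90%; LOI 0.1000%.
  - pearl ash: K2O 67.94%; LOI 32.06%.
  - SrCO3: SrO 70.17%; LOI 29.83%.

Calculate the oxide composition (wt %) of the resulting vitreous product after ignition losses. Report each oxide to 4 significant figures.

Mid-chain values are printed rounded to four significant digits in the working. Full precision is held at each step; each reported result receives exactly one rounding — the derived quantities are recomputed at full float precision (yield, six oxide percentages, the totals, LOI, glass mass) using the weight values on 1080 lb of glass, exactly as printed in problem or answer.
Oxide masses out of the charge:
  CaO: 648.5·0.4826 + 101.5·0.5534 = 369.1 lb
  SrO: 143.6·0.7017 = 100.8 lb
  SiO2: 648.5·0.5144 + 142.3·0.3220 = 379.4 lb
  ZrO2: 142.3·0.6770 = 96.34 lb
  PbO: 114.6·0.9990 = 114.5 lb
  K2O: 29.52·0.6794 = 20.06 lb
LOI: 648.5·0.003000 + 101.5·0.4466 + 142.3·0.001000 + 114.6·0.001000 + 29.52·0.3206 + 143.6·0.2983 = 99.83 lb
Glass = total batch minus LOI = 1180 − 99.83 = 1080 lb (the oxide masses sum to this)
wt % = oxide mass / glass mass × 100

Glass mass = 1080 lb (batch 1180 − LOI 99.83).
Composition: CaO 34.17%, SrO 9.328%, SiO2 35.12%, ZrO2 8.919%, PbO 10.60%, K2O 1.857%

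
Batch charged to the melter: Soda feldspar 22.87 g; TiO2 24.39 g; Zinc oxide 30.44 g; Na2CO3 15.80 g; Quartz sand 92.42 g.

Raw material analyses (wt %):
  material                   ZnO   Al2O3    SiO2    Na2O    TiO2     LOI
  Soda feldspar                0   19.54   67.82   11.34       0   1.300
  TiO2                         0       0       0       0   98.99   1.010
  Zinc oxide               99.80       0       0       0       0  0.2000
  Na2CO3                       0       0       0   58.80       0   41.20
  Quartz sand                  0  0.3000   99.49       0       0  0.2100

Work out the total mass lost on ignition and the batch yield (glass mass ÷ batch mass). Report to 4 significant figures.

Mid-chain values appear rounded to four significant digits at each printed step — each numeric step runs at exact precision from start to finish; every reported figure carries a single rounding — all derived quantities (yield, LOI, five oxide percentages, totals, glass mass) are rebuilt using the weight values for 178.6 g of glass in full precision, as quoted within the problem or the answer.
LOI of each material in turn:
  Soda feldspar: 22.87 × 0.01300 = 0.2973 g
  TiO2: 24.39 × 0.01010 = 0.2463 g
  Zinc oxide: 30.44 × 0.002000 = 0.06088 g
  Na2CO3: 15.80 × 0.4120 = 6.510 g
  Quartz sand: 92.42 × 0.002100 = 0.1941 g
Total LOI = 7.308 g
Glass = batch − LOI = 185.9 − 7.308 = 178.6 g

LOI loss = 7.308 g; glass = 178.6 g; yield = 96.07%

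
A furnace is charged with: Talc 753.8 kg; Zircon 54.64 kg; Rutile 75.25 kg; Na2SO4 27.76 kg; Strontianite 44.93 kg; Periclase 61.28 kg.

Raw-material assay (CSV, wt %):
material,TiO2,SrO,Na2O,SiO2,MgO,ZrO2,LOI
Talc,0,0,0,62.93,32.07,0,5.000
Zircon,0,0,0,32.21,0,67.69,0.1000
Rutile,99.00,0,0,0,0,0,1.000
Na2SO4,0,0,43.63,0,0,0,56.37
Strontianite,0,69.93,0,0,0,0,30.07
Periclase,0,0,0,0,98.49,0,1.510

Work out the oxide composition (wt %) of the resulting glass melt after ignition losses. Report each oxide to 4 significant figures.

Glass mass = 949.1 kg (batch 1018 − LOI 68.58).
Composition: TiO2 7.849%, SrO 3.311%, Na2O 1.276%, SiO2 51.84%, MgO 31.83%, ZrO2 3.897%

Every computation holds exact precision from first step to last — intermediates appear rounded to four significant figures — each reported number carries a single rounding — all derived quantities (the yield, totals, LOI, six oxide percentages, net glass mass) are recomputed at full float precision from the weighed amounts for 949.1 kg of glass exactly as shown in either problem or answer.
Oxide masses out of the charge:
  TiO2: 75.25·0.9900 = 74.50 kg
  SrO: 44.93·0.6993 = 31.42 kg
  Na2O: 27.76·0.4363 = 12.11 kg
  SiO2: 753.8·0.6293 + 54.64·0.3221 = 492.0 kg
  MgO: 753.8·0.3207 + 61.28·0.9849 = 302.1 kg
  ZrO2: 54.64·0.6769 = 36.99 kg
LOI: 753.8·0.05000 + 54.64·0.001000 + 75.25·0.01000 + 27.76·0.5637 + 44.93·0.3007 + 61.28·0.01510 = 68.58 kg
batch − LOI leaves glass = 1018 − 68.58 = 949.1 kg (equal to the oxide-mass sum)
wt %: oxide over glass, times 100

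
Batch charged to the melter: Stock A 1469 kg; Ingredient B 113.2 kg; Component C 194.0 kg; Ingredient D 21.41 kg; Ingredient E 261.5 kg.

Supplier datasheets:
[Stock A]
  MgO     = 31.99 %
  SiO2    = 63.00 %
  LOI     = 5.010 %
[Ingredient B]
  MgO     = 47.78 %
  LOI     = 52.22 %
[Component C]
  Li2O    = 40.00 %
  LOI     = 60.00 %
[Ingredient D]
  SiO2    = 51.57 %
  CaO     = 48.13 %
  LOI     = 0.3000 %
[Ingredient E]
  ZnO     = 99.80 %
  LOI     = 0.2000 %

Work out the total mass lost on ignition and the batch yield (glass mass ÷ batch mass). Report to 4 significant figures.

All arithmetic runs at exact precision from first step to last — in-progress results are shown rounded to four significant digits when written out — each reported figure is rounded once only. The derived quantities are recomputed from the weighed amounts at 1809 kg of glass in full float precision (net glass mass, LOI, five oxide percentages, totals, yield) as given in question or answer.
Each material's LOI contribution:
  Stock A: 1469 × 0.05010 = 73.60 kg
  Ingredient B: 113.2 × 0.5222 = 59.11 kg
  Component C: 194.0 × 0.6000 = 116.4 kg
  Ingredient D: 21.41 × 0.003000 = 0.06423 kg
  Ingredient E: 261.5 × 0.002000 = 0.5230 kg
Total LOI = 249.7 kg
Glass = batch − LOI = 2059 − 249.7 = 1809 kg

LOI loss = 249.7 kg; glass = 1809 kg; yield = 87.87%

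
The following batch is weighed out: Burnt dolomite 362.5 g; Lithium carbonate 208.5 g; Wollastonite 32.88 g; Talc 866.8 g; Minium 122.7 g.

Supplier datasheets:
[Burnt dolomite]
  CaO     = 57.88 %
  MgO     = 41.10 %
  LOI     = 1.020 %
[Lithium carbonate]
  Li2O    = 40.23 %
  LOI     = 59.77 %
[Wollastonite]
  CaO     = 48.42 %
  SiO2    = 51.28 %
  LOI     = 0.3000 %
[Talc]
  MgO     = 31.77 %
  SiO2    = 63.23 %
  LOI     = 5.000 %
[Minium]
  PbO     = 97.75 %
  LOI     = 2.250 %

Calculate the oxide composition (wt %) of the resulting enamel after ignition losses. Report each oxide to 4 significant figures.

Glass mass = 1419 g (batch 1593 − LOI 174.5).
Composition: CaO 15.91%, PbO 8.453%, MgO 29.91%, SiO2 39.82%, Li2O 5.912%

Intermediates are shown, rounded to four significant digits, at each printed step; all arithmetic holds exact precision in every operation — every reported value takes exactly one rounding; all derived quantities, which include glass mass, ignition loss, the yield, the five compositions, the totals, are recomputed in full precision, as they appear in problem or answer, from the batch weights per 1419 g of glass.
What the batch supplies per oxide:
  CaO: 362.5·0.5788 + 32.88·0.4842 = 225.7 g
  PbO: 122.7·0.9775 = 119.9 g
  MgO: 362.5·0.4110 + 866.8·0.3177 = 424.4 g
  SiO2: 32.88·0.5128 + 866.8·0.6323 = 564.9 g
  Li2O: 208.5·0.4023 = 83.88 g
LOI: 362.5·0.01020 + 208.5·0.5977 + 32.88·0.003000 + 866.8·0.05000 + 122.7·0.02250 = 174.5 g
Resulting glass, batch − LOI: 1593 − 174.5 = 1419 g (the oxide masses sum to this)
wt %: oxide over glass, times 100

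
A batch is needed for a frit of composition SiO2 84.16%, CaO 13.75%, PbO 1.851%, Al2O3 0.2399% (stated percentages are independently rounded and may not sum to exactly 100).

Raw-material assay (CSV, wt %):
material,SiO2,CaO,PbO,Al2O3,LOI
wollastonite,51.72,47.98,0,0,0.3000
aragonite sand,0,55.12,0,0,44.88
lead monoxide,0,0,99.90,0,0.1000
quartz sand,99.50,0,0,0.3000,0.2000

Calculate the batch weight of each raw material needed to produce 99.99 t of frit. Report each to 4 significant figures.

Working values are shown (rounded to 4 significant figures) in the printout — each numeric step maintains exact precision at every stage; a single rounding produces each reported figure — all derived quantities, including ignition loss, four oxide percentages, net glass mass, the yield, the totals, are computed starting from the weights on 99.99 t of glass in full float precision, exactly as shown in the problem or the answer.
Per-oxide target masses for 99.99 t frit:
  SiO2: 84.16% × 99.99 = 84.15 t
  CaO: 13.75% × 99.99 = 13.75 t
  PbO: 1.851% × 99.99 = 1.851 t
  Al2O3: 0.2399% × 99.99 = 0.2399 t
Mass-balance tally per oxide from the weights as reported, at the basis given (sums match the target masses up to rounding of the answer):
  SiO2: 8.880·0.5172 + 79.96·0.9950 = 84.15 t (target 84.15 t)
  CaO: 8.880·0.4798 + 17.21·0.5512 = 13.75 t (target 13.75 t)
  PbO: 1.853·0.9990 = 1.851 t (target 1.851 t)
  Al2O3: 79.96·0.003000 = 0.2399 t (target 0.2399 t)
Auditing the glass mass value: batch Σ − ignition loss = 99.99 t (oxide target masses add up to 99.99 t; with the basis standing at 99.99 t — differing by rounding only).
Total batch = Σ batch = 107.9 t; LOI removed, Σ of batch·LOI: 7.912 t; glass ÷ batch gives a yield of 92.67%.

Batch per 99.99 t frit:
  wollastonite: 8.880 t
  aragonite sand: 17.21 t
  lead monoxide: 1.853 t
  quartz sand: 79.96 t
Total batch = 107.9 t; LOI loss = 7.912 t; yield = 92.67%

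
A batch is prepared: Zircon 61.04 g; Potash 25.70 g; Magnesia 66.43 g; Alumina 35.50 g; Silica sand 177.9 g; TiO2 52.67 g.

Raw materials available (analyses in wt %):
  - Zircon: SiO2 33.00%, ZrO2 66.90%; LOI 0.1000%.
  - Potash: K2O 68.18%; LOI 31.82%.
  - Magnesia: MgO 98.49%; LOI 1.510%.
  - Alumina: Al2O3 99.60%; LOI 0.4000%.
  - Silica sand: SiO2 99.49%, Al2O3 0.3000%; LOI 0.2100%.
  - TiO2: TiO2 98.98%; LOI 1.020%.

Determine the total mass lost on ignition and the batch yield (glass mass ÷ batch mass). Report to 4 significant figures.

LOI loss = 10.29 g; glass = 408.9 g; yield = 97.54%

Each numeric step maintains full float precision in every operation — working values are printed rounded to 4 significant figures — exactly one rounding is applied to each reported number. The derived quantities (net glass mass, the totals, the six compositions, LOI, yield) are recomputed from the batch weights per 408.9 g of glass at full float precision exactly as shown in either problem or answer.
Each material's LOI contribution:
  Zircon: 61.04 × 0.001000 = 0.06104 g
  Potash: 25.70 × 0.3182 = 8.178 g
  Magnesia: 66.43 × 0.01510 = 1.003 g
  Alumina: 35.50 × 0.004000 = 0.1420 g
  Silica sand: 177.9 × 0.002100 = 0.3736 g
  TiO2: 52.67 × 0.01020 = 0.5372 g
Total LOI = 10.29 g
Glass = batch − LOI = 419.2 − 10.29 = 408.9 g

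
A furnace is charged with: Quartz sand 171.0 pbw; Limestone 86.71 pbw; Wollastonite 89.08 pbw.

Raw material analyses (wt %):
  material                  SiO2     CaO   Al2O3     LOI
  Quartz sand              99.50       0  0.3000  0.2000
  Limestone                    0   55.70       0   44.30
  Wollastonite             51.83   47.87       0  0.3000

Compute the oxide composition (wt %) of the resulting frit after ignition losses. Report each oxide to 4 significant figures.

Glass mass = 307.8 pbw (batch 346.8 − LOI 39.02).
Composition: SiO2 70.29%, CaO 29.55%, Al2O3 0.1667%

Values along the way appear rounded to 4 significant digits as written; each numeric step maintains full precision at every stage. A single rounding completes every reported value; the derived quantities are rebuilt at full precision (three oxide percentages, the totals, ignition loss, the yield, net glass mass) from the weighed amounts for 307.8 pbw of glass, as quoted within question or answer.
Oxide-by-oxide delivered mass:
  SiO2: 171.0·0.9950 + 89.08·0.5183 = 216.3 pbw
  CaO: 86.71·0.5570 + 89.08·0.4787 = 90.94 pbw
  Al2O3: 171.0·0.003000 = 0.5130 pbw
LOI: 171.0·0.002000 + 86.71·0.4430 + 89.08·0.003000 = 39.02 pbw
Glass = total batch minus LOI = 346.8 − 39.02 = 307.8 pbw (= Σ oxide masses)
oxide / glass × 100 gives the wt %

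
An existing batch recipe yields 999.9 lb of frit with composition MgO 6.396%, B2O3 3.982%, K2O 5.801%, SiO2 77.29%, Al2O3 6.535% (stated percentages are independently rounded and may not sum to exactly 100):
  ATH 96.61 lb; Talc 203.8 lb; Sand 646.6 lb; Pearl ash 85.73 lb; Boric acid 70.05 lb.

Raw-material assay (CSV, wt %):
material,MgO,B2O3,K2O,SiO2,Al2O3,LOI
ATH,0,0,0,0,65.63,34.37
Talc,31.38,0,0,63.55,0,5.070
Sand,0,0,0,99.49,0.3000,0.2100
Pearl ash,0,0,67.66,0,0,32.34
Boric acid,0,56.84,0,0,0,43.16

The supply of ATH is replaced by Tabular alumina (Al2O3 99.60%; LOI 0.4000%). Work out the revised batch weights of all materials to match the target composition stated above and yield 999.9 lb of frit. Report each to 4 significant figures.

In-progress results are displayed (rounded to four significant digits) in the working; each numeric step keeps full precision from first step to last; each reported figure is rounded a single time. Derived quantities (LOI, the totals, net glass mass, the five compositions, the yield) are rebuilt starting from the weights at 999.9 lb of glass in exact precision, precisely as stated by the question or the answer.
Oxide-by-oxide targets in 999.9 lb frit:
  MgO: 6.396% × 999.9 = 63.95 lb
  B2O3: 3.982% × 999.9 = 39.82 lb
  K2O: 5.801% × 999.9 = 58.00 lb
  SiO2: 77.29% × 999.9 = 772.8 lb
  Al2O3: 6.535% × 999.9 = 65.34 lb
Balance tally, oxide-wise, given the weights on record, against the basis in use (sum by sum, the targets are met inside rounding margins):
  MgO: 203.8·0.3138 = 63.95 lb (target 63.95 lb)
  B2O3: 70.05·0.5684 = 39.82 lb (target 39.82 lb)
  K2O: 85.73·0.6766 = 58.00 lb (target 58.00 lb)
  SiO2: 203.8·0.6355 + 646.6·0.9949 = 772.8 lb (target 772.8 lb)
  Al2O3: 63.66·0.9960 + 646.6·0.003000 = 65.35 lb (target 65.34 lb)
Glass-mass sanity pass: batch total minus LOI = 999.9 lb (per-oxide target masses sum to 999.9 lb; stated basis 999.9 lb — deltas are rounding alone).
Adding the batch up: Σ batch = 1070 lb; loss to ignition Σ batch·LOI = 69.90 lb; the yield ratio, glass ÷ batch: 93.47%.

Revised batch per 999.9 lb frit:
  Tabular alumina: 63.66 lb
  Talc: 203.8 lb
  Sand: 646.6 lb
  Pearl ash: 85.73 lb
  Boric acid: 70.05 lb
Total batch = 1070 lb; LOI loss = 69.90 lb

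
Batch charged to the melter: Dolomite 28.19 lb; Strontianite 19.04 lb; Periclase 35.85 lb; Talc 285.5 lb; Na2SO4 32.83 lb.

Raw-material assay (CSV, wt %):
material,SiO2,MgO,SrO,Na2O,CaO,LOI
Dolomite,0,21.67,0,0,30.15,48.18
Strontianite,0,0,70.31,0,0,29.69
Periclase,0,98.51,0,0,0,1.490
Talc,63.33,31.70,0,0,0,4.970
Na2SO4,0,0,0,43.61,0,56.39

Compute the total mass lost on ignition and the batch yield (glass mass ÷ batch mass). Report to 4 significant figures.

LOI loss = 52.47 lb; glass = 348.9 lb; yield = 86.93%

Values along the way are shown, rounded to four significant figures, alongside each step. The whole derivation holds exact precision at all times. Each reported figure is rounded only once — all derived quantities, which include net glass mass, the five compositions, the yield, LOI, totals, are re-derived at exact precision, as quoted within the problem or the answer, from the weighed amounts at 348.9 lb of glass.
Per-material ignition loss:
  Dolomite: 28.19 × 0.4818 = 13.58 lb
  Strontianite: 19.04 × 0.2969 = 5.653 lb
  Periclase: 35.85 × 0.01490 = 0.5342 lb
  Talc: 285.5 × 0.04970 = 14.19 lb
  Na2SO4: 32.83 × 0.5639 = 18.51 lb
Total LOI = 52.47 lb
Glass = batch − LOI = 401.4 − 52.47 = 348.9 lb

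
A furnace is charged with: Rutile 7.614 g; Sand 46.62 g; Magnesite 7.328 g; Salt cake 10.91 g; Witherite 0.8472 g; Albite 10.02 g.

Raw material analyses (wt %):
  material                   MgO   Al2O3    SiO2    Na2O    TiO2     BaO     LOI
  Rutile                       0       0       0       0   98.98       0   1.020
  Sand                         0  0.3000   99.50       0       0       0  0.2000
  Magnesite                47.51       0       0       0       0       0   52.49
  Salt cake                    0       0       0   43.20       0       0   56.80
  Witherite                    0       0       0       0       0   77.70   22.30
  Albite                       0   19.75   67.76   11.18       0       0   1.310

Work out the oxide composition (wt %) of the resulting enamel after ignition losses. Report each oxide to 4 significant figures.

Glass mass = 72.80 g (batch 83.34 − LOI 10.53).
Composition: MgO 4.782%, Al2O3 2.910%, SiO2 73.04%, Na2O 8.012%, TiO2 10.35%, BaO 0.9042%

Values along the way are printed, rounded to 4 significant figures, alongside each step. Each numeric step maintains full precision in all steps; every reported result carries a single rounding — all derived quantities, which include yield, net glass mass, ignition loss, six oxide percentages, the totals, are computed in exact precision, as they appear in question or answer, from the batch weights on 72.80 g of glass.
Oxide-by-oxide delivered mass:
  MgO: 7.328·0.4751 = 3.482 g
  Al2O3: 46.62·0.003000 + 10.02·0.1975 = 2.119 g
  SiO2: 46.62·0.9950 + 10.02·0.6776 = 53.18 g
  Na2O: 10.91·0.4320 + 10.02·0.1118 = 5.833 g
  TiO2: 7.614·0.9898 = 7.536 g
  BaO: 0.8472·0.7770 = 0.6583 g
LOI: 7.614·0.01020 + 46.62·0.002000 + 7.328·0.5249 + 10.91·0.5680 + 0.8472·0.2230 + 10.02·0.01310 = 10.53 g
The glass mass, total less LOI, = 83.34 − 10.53 = 72.80 g (= the summed oxide contributions)
each oxide over glass, ×100, is wt %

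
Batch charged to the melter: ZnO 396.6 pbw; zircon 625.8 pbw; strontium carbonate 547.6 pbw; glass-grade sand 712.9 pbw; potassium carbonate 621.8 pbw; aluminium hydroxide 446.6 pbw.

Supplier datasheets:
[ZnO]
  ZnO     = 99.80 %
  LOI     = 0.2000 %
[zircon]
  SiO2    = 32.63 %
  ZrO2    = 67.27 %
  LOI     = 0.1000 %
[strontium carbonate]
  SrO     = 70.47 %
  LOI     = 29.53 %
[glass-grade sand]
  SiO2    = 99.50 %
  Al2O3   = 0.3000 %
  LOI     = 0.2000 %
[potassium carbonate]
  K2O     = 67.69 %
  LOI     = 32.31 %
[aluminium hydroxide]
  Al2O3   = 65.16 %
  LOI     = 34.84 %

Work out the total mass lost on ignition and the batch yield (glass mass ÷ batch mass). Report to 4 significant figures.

Values along the way appear rounded to 4 significant digits between the steps; the working math maintains full precision in all steps. Exactly one rounding goes into every reported result — all derived quantities are computed from the weighed amounts for 2830 pbw of glass at full float precision (yield, the six compositions, ignition loss, glass mass, the totals), as they appear in either problem or answer.
Ignition loss by material:
  ZnO: 396.6 × 0.002000 = 0.7932 pbw
  zircon: 625.8 × 0.001000 = 0.6258 pbw
  strontium carbonate: 547.6 × 0.2953 = 161.7 pbw
  glass-grade sand: 712.9 × 0.002000 = 1.426 pbw
  potassium carbonate: 621.8 × 0.3231 = 200.9 pbw
  aluminium hydroxide: 446.6 × 0.3484 = 155.6 pbw
Total LOI = 521.1 pbw
Glass = batch − LOI = 3351 − 521.1 = 2830 pbw

LOI loss = 521.1 pbw; glass = 2830 pbw; yield = 84.45%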